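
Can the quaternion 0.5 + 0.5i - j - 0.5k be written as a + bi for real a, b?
No. The quaternion 0.5 + 0.5i - j - 0.5k has j-coefficient y = -1 and k-coefficient z = -0.5, not both zero, so it does not lie in the complex subalgebra spanned by 1 and i.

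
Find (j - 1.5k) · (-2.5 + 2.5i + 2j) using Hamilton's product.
-2 + 3i - 6.25j + 1.25k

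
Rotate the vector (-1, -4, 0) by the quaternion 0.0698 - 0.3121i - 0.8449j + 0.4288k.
(-1.075, -2.337, 3.222)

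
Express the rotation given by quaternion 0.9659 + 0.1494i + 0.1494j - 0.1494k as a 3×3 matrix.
[[0.9107, 0.3333, 0.244], [-0.244, 0.9107, -0.3333], [-0.3333, 0.244, 0.9107]]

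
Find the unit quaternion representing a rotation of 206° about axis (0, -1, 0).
-0.225 - 0.9744j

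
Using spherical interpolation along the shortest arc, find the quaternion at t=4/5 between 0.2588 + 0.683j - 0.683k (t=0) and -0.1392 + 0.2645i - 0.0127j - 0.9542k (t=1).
-0.0579 + 0.2231i + 0.1463j - 0.962k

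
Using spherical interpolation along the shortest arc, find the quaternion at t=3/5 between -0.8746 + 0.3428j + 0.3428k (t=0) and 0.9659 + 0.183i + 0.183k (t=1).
-0.982 - 0.1154i + 0.1463j + 0.0309k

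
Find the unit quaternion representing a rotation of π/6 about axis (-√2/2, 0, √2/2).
0.9659 - 0.183i + 0.183k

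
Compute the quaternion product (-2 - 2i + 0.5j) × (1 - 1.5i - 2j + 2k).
-4 + 2i + 8.5j + 0.75k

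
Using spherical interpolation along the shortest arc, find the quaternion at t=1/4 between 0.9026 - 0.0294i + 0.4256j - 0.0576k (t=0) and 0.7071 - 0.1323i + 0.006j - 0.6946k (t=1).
0.9086 - 0.06i + 0.3374j - 0.2387k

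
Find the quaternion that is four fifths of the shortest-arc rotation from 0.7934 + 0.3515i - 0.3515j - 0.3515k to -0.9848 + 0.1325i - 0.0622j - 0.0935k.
0.9991 - 0.032i - 0.0266j - 0.0005k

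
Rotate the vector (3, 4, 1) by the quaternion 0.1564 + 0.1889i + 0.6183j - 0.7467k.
(-0.859, -1.728, -4.72)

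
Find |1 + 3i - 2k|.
√14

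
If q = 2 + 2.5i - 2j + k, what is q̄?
2 - 2.5i + 2j - k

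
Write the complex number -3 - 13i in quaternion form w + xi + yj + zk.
-3 - 13i + 0j + 0k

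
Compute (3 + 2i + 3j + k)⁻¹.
0.1304 - 0.087i - 0.1304j - 0.0435k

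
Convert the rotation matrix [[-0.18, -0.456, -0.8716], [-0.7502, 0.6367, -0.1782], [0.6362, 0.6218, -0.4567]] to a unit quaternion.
0.5 + 0.4i - 0.7539j - 0.1471k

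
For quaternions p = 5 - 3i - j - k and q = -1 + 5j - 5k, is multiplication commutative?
No: pq = -5 + 13i + 11j - 39k ≠ -5 - 7i + 41j - 9k = qp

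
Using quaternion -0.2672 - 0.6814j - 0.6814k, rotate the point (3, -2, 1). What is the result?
(-1.479, 1.878, -2.878)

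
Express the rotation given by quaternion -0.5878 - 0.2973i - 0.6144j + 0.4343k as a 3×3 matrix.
[[-0.1322, 0.8759, 0.4641], [-0.1452, 0.446, -0.8832], [-0.9805, -0.1842, 0.0683]]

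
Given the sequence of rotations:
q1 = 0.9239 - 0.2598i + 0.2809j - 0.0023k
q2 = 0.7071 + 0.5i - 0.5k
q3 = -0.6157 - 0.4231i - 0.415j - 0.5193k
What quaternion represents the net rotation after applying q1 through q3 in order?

q2 · q1 = 0.782 + 0.4187i + 0.3297j - 0.3231k
q3 · q2 · q1 = -0.3353 - 0.2834i - 0.8817j - 0.1729k
-0.3353 - 0.2834i - 0.8817j - 0.1729k


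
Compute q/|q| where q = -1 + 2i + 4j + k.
-0.2132 + 0.4264i + 0.8528j + 0.2132k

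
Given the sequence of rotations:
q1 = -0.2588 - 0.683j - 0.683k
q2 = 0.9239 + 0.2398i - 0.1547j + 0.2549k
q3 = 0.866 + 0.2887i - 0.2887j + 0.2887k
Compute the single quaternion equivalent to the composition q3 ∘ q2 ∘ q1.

q2 · q1 = -0.1707 + 0.2177i - 0.4272j - 0.8608k
q3 · q2 · q1 = -0.0855 + 0.5111i - 0.0093j - 0.8552k
-0.0855 + 0.5111i - 0.0093j - 0.8552k


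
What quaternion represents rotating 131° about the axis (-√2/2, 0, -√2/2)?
0.4147 - 0.6434i - 0.6434k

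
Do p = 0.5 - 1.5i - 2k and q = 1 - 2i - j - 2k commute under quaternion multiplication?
No: pq = -6.5 - 4.5i + 0.5j - 1.5k ≠ -6.5 - 0.5i - 1.5j - 4.5k = qp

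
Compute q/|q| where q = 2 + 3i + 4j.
0.3714 + 0.5571i + 0.7428j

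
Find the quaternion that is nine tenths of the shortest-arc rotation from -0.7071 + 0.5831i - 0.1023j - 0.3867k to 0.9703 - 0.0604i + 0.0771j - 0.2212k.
-0.976 + 0.1221i - 0.0828j + 0.1602k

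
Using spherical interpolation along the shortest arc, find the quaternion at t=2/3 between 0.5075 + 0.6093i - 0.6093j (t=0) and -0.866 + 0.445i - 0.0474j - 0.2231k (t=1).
0.9486 - 0.0841i - 0.2434j + 0.1838k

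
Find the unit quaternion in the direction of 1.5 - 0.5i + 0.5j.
0.9045 - 0.3015i + 0.3015j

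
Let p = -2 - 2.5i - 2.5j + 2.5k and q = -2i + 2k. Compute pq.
-10 - i - 9k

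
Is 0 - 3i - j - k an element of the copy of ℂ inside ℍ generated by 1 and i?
No. The quaternion -3i - j - k has j-coefficient y = -1 and k-coefficient z = -1, not both zero, so it does not lie in the complex subalgebra spanned by 1 and i.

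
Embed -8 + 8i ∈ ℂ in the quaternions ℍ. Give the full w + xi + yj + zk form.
-8 + 8i + 0j + 0k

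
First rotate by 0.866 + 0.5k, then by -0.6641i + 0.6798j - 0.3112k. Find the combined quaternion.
0.1556 - 0.2352i + 0.9208j - 0.2695k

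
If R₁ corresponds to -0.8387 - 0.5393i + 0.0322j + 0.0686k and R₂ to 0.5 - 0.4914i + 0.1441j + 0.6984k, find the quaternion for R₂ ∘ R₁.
-0.7369 + 0.1299i - 0.4477j - 0.4896k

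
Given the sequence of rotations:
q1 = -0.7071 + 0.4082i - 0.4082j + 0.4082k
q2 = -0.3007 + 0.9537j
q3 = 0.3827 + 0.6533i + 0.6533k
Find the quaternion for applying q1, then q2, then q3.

q2 · q1 = 0.6019 + 0.2666i - 0.5516j - 0.512k
q3 · q2 · q1 = 0.3907 + 0.8556i + 0.2976j - 0.1631k
0.3907 + 0.8556i + 0.2976j - 0.1631k


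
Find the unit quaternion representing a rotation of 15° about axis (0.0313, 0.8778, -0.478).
0.9914 + 0.0041i + 0.1146j - 0.0624k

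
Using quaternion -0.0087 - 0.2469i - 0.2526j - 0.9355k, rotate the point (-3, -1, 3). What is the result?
(3.924, 1.854, 0.402)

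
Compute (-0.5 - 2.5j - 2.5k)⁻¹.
-0.0392 + 0.1961j + 0.1961k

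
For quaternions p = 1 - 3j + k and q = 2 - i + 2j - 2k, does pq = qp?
No: pq = 10 + 3i - 5j - 3k ≠ 10 - 5i - 3j + 3k = qp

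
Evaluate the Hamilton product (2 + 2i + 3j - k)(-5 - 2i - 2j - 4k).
-4 - 28i - 9j - k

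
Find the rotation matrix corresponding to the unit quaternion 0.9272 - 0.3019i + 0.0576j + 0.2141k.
[[0.9017, -0.4318, -0.0225], [0.3622, 0.726, 0.5845], [-0.2361, -0.5352, 0.8111]]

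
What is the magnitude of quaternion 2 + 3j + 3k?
√22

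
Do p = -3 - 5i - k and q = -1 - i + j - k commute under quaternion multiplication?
No: pq = -3 + 9i - 7j - k ≠ -3 + 7i + j + 9k = qp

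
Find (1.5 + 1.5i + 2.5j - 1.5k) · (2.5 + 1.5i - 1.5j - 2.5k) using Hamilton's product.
1.5 - 2.5i + 5.5j - 13.5k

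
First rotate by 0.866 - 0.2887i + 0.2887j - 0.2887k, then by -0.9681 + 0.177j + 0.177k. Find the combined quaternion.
-0.8384 + 0.1773i - 0.1773j + 0.4839k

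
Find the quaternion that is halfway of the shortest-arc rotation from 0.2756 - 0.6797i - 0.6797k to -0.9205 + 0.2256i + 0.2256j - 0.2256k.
0.7554 - 0.5717i - 0.1425j - 0.2868k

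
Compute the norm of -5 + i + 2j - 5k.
√55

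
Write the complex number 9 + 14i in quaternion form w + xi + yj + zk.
9 + 14i + 0j + 0k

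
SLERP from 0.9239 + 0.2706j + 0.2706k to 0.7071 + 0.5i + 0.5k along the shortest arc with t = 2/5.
0.8825 + 0.2129i + 0.1703j + 0.3832k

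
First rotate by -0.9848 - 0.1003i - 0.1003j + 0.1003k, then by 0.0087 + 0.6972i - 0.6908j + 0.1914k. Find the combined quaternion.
-0.0271 - 0.7376i + 0.5903j - 0.3268k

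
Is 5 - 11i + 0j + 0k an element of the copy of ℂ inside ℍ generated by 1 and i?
Yes. The quaternion 5 - 11i has j- and k-coefficients y = z = 0, so it lies in the complex subalgebra spanned by 1 and i.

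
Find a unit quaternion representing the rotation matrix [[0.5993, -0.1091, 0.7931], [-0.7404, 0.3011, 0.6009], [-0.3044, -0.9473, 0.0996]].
0.7071 - 0.5474i + 0.388j - 0.2232k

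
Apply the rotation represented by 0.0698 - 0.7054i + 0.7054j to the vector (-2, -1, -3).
(0.69, 1.69, 3.266)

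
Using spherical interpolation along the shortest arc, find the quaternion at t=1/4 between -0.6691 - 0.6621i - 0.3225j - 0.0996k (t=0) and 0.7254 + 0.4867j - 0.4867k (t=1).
-0.7453 - 0.5309i - 0.3987j + 0.0602k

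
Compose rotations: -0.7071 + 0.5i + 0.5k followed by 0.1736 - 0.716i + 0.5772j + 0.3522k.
0.0591 + 0.8817i + 0.126j - 0.4508k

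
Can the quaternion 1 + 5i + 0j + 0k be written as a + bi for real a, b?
Yes. The quaternion 1 + 5i has j- and k-coefficients y = z = 0, so it lies in the complex subalgebra spanned by 1 and i.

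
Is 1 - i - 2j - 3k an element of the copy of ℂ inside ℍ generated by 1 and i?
No. The quaternion 1 - i - 2j - 3k has j-coefficient y = -2 and k-coefficient z = -3, not both zero, so it does not lie in the complex subalgebra spanned by 1 and i.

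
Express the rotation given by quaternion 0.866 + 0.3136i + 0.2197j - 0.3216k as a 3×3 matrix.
[[0.6966, 0.6948, 0.1788], [-0.4192, 0.5965, -0.6845], [-0.5822, 0.4018, 0.7068]]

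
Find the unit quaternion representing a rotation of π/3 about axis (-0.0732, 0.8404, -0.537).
0.866 - 0.0366i + 0.4202j - 0.2685k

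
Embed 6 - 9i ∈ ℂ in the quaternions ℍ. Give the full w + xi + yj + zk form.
6 - 9i + 0j + 0k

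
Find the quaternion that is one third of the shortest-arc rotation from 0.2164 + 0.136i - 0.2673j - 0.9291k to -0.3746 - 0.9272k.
0.0169 + 0.0947i - 0.1861j - 0.9778k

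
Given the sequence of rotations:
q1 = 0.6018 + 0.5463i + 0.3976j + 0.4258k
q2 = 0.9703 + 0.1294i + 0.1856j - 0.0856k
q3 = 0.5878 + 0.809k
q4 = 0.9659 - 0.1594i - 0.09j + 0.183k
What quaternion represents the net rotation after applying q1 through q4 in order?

q2 · q1 = 0.4759 + 0.721i + 0.3956j + 0.3117k
q3 · q2 · q1 = 0.0276 + 0.1038i + 0.8158j + 0.5682k
q4 · q3 · q2 · q1 = 0.0126 - 0.1046i + 0.8951j + 0.4332k
0.0126 - 0.1046i + 0.8951j + 0.4332k


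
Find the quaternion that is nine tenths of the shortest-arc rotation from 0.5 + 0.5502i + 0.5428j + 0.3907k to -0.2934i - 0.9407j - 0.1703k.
0.0548 + 0.3292i + 0.9215j + 0.1989k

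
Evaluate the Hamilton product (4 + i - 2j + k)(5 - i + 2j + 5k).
20 - 11i - 8j + 25k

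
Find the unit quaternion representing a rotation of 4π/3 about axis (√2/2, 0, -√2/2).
-0.5 + 0.6124i - 0.6124k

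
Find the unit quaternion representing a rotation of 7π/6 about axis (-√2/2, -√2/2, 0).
-0.2588 - 0.683i - 0.683j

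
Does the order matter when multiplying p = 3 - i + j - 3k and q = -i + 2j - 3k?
Yes: pq = -12 + 6j - 10k ≠ -12 - 6i + 6j - 8k = qp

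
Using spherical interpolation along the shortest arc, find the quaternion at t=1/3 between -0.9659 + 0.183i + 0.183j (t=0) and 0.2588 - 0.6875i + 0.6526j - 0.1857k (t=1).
-0.88 + 0.4464i - 0.1406j + 0.0813k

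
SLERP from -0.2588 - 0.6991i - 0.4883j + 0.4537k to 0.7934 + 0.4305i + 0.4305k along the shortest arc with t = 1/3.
-0.5411 - 0.7299i - 0.3813j + 0.1704k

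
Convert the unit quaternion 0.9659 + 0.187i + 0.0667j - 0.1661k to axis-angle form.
axis = (0.7224, 0.2577, -0.6417), θ = π/6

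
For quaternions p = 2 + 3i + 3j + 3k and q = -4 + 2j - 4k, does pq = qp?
No: pq = -2 - 30i + 4j - 14k ≠ -2 + 6i - 20j - 26k = qp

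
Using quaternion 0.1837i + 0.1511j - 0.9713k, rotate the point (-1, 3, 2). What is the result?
(0.385, -3.506, 1.25)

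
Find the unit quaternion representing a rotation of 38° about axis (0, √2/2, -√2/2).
0.9455 + 0.2302j - 0.2302k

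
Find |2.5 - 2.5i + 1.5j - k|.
3.969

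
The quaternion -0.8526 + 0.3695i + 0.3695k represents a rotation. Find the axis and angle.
axis = (√2/2, 0, √2/2), θ = 297°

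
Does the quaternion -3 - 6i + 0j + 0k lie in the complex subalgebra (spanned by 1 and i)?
Yes. The quaternion -3 - 6i has j- and k-coefficients y = z = 0, so it lies in the complex subalgebra spanned by 1 and i.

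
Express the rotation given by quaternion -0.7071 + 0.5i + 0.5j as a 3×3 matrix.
[[0.5, 0.5, -0.7071], [0.5, 0.5, 0.7071], [0.7071, -0.7071, 0]]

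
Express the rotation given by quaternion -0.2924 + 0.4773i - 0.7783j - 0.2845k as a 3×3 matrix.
[[-0.3734, -0.9093, 0.1836], [-0.5766, 0.3825, 0.722], [-0.7267, 0.1637, -0.6671]]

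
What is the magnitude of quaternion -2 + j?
√5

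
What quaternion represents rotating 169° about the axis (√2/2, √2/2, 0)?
0.0958 + 0.7039i + 0.7039j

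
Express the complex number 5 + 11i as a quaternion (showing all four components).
5 + 11i + 0j + 0k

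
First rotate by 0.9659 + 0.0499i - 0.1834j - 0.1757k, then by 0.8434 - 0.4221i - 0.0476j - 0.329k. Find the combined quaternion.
0.7692 - 0.4176i - 0.2912j - 0.3862k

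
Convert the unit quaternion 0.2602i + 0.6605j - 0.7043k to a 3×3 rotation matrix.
[[-0.8646, 0.3437, -0.3665], [0.3437, -0.1275, -0.9304], [-0.3665, -0.9304, -0.0079]]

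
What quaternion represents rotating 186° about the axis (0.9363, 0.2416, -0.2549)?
-0.0523 + 0.935i + 0.2413j - 0.2546k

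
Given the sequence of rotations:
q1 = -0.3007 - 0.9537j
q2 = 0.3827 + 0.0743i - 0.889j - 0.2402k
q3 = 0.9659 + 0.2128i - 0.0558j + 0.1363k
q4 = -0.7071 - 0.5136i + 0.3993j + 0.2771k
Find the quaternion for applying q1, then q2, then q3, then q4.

q2 · q1 = -0.9629 - 0.2514i - 0.0977j + 0.0014k
q3 · q2 · q1 = -0.8822 - 0.4345i - 0.0752j - 0.1647k
q4 · q3 · q2 · q1 = 0.4763 + 0.7154i - 0.5041j + 0.0841k
0.4763 + 0.7154i - 0.5041j + 0.0841k


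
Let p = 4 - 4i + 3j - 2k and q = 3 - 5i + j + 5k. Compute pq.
-1 - 15i + 43j + 25k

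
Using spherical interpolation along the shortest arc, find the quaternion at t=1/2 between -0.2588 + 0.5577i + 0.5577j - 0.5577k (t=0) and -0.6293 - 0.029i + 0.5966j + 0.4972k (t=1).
-0.5728 + 0.341i + 0.7444j - 0.039k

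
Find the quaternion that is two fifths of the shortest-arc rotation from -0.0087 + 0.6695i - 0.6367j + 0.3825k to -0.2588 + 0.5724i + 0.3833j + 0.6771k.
-0.1324 + 0.7473i - 0.2581j + 0.5978k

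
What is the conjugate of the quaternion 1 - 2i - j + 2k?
1 + 2i + j - 2k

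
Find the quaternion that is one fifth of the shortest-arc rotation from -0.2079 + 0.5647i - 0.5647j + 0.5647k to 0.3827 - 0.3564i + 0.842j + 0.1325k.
-0.2589 + 0.5508i - 0.6592j + 0.4416k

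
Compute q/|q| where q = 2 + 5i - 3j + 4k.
0.2722 + 0.6804i - 0.4082j + 0.5443k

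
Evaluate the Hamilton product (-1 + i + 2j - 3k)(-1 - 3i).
4 + 2i + 7j + 9k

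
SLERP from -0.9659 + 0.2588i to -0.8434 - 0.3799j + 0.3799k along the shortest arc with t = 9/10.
-0.8715 + 0.0276i - 0.3462j + 0.3462k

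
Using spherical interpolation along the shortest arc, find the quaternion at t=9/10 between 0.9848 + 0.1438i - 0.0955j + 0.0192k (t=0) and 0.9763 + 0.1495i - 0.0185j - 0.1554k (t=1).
0.9788 + 0.1492i - 0.0263j - 0.1381k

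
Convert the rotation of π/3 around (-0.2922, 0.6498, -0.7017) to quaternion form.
0.866 - 0.1461i + 0.3249j - 0.3508k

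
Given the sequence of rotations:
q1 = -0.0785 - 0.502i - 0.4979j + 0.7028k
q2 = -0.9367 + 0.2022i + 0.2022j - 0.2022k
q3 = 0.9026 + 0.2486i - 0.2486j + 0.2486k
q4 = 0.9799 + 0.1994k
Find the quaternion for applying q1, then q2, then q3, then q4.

q2 · q1 = 0.4178 + 0.4958i + 0.4099j - 0.6416k
q3 · q2 · q1 = 0.5153 + 0.609i + 0.5489j - 0.2501k
q4 · q3 · q2 · q1 = 0.5548 + 0.4873i + 0.6593j - 0.1423k
0.5548 + 0.4873i + 0.6593j - 0.1423k


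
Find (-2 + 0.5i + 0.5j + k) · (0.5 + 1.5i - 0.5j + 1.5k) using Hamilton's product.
-3 - 1.5i + 2j - 3.5k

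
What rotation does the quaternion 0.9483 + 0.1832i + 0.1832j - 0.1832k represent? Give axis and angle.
axis = (√3/3, √3/3, -√3/3), θ = 37°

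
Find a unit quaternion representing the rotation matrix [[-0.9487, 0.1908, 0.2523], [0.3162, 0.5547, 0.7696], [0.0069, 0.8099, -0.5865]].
0.0698 + 0.1442i + 0.8789j + 0.4493k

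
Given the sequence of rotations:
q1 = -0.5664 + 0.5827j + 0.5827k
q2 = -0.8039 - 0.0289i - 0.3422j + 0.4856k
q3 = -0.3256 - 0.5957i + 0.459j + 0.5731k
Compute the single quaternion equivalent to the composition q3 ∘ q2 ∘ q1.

q2 · q1 = 0.3718 - 0.466i - 0.2578j - 0.7603k
q3 · q2 · q1 = 0.1554 - 0.271i - 0.4654j + 0.8281k
0.1554 - 0.271i - 0.4654j + 0.8281k


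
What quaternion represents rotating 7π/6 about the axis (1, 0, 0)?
-0.2588 + 0.9659i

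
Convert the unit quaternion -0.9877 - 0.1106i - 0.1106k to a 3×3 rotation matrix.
[[0.9755, -0.2185, 0.0245], [0.2185, 0.9511, -0.2185], [0.0245, 0.2185, 0.9755]]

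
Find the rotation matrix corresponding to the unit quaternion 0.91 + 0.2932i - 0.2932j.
[[0.8281, -0.1719, -0.5336], [-0.1719, 0.8281, -0.5336], [0.5336, 0.5336, 0.6561]]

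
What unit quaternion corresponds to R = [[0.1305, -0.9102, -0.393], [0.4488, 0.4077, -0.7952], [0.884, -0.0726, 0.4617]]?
0.7071 + 0.2555i - 0.4515j + 0.4805k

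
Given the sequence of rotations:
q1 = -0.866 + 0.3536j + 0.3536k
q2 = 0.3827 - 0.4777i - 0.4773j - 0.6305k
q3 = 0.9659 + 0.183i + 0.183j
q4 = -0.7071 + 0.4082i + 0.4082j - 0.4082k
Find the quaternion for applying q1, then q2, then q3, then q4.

q2 · q1 = 0.0603 + 0.4679i + 0.7176j + 0.5124k
q3 · q2 · q1 = -0.1587 + 0.5567i + 0.6104j + 0.5406k
q4 · q3 · q2 · q1 = -0.1435 + 0.0114i - 0.9443j - 0.2956k
-0.1435 + 0.0114i - 0.9443j - 0.2956k


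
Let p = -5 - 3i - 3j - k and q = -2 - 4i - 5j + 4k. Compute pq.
-13 + 9i + 47j - 15k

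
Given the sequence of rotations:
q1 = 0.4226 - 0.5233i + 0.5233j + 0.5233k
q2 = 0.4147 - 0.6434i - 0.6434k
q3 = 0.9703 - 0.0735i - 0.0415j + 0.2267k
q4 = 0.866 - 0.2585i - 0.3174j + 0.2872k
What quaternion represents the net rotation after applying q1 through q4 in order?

q2 · q1 = 0.1753 - 0.1522i + 0.8904j - 0.3916k
q3 · q2 · q1 = 0.2846 - 0.3462i + 0.7934j - 0.412k
q4 · q3 · q2 · q1 = 0.5271 - 0.4705i + 0.3908j - 0.59k
0.5271 - 0.4705i + 0.3908j - 0.59k


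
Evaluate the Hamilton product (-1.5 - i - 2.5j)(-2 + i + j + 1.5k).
6.5 - 3.25i + 5j - 0.75k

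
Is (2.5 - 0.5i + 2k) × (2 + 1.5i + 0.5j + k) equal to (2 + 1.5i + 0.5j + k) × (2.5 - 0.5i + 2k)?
No: pq = 3.75 + 1.75i + 4.75j + 6.25k ≠ 3.75 + 3.75i - 2.25j + 6.75k = qp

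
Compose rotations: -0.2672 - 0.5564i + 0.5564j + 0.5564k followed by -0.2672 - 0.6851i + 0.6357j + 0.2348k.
-0.7941 + 0.5548i - 0.068j - 0.2389k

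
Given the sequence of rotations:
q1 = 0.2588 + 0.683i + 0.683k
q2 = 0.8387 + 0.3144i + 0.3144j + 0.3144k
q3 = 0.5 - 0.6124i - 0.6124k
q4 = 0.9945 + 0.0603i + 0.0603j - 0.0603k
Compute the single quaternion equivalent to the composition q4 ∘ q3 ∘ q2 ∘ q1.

q2 · q1 = -0.2124 + 0.8689i + 0.0814j + 0.4395k
q3 · q2 · q1 = 0.6951 + 0.6144i - 0.2223j + 0.3k
q4 · q3 · q2 · q1 = 0.6857 + 0.6576i - 0.2343j + 0.206k
0.6857 + 0.6576i - 0.2343j + 0.206k


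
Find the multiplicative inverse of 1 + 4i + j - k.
0.0526 - 0.2105i - 0.0526j + 0.0526k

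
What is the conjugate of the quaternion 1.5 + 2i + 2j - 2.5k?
1.5 - 2i - 2j + 2.5k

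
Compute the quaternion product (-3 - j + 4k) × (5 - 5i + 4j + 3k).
-23 - 4i - 37j + 6k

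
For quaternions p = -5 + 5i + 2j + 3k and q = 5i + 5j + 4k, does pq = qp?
No: pq = -47 - 32i - 30j - 5k ≠ -47 - 18i - 20j - 35k = qp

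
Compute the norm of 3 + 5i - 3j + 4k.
√59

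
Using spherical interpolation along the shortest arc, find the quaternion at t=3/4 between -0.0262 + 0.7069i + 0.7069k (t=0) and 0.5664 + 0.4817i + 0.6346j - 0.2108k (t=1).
0.4886 + 0.6684i + 0.5576j + 0.0599k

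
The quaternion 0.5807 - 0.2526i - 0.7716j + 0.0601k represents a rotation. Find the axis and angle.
axis = (-0.3103, -0.9478, 0.0738), θ = 109°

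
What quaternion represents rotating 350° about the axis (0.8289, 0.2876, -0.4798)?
-0.9962 + 0.0722i + 0.0251j - 0.0418k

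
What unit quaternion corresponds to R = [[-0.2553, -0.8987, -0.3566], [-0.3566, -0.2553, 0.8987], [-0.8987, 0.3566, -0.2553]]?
0.2419 - 0.5602i + 0.5602j + 0.5602k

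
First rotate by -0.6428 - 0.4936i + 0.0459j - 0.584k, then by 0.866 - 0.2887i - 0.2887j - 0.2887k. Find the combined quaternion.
-0.8545 - 0.06i + 0.1992j - 0.4759k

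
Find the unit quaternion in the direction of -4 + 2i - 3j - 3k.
-0.6489 + 0.3244i - 0.4867j - 0.4867k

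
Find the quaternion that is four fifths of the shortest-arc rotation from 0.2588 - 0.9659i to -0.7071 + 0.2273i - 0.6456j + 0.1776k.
0.6818 - 0.4402i + 0.5633j - 0.155k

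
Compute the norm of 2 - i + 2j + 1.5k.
3.354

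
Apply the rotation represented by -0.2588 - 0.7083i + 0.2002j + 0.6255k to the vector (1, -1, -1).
(1.087, 0.295, -1.316)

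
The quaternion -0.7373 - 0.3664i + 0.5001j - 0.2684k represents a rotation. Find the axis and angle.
axis = (-0.5424, 0.7403, -0.3973), θ = 275°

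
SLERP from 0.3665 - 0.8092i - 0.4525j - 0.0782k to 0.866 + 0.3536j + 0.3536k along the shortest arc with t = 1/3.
0.7064 - 0.6688i - 0.2092j + 0.1001k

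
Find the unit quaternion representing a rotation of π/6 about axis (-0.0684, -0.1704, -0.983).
0.9659 - 0.0177i - 0.0441j - 0.2544k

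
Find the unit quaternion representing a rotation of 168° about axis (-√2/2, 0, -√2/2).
0.1045 - 0.7032i - 0.7032k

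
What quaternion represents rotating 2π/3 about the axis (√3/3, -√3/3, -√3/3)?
0.5 + 0.5i - 0.5j - 0.5k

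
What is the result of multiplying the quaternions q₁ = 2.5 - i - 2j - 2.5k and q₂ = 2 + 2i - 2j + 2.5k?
9.25 - 7i - 11.5j + 7.25k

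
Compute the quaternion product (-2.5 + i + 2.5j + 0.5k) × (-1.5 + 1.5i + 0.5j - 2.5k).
2.25 - 11.75i - 1.75j + 2.25k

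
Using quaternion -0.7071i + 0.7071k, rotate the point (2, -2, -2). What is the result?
(2, 2, -2)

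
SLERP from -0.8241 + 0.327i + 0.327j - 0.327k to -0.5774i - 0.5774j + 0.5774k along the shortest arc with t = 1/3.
-0.6018 + 0.4611i + 0.4611j - 0.4611k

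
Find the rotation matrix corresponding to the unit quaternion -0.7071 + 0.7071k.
[[0, 1, 0], [-1, 0, 0], [0, 0, 1]]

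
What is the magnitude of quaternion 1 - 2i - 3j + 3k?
√23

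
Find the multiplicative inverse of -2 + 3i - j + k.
-0.1333 - 0.2i + 0.0667j - 0.0667k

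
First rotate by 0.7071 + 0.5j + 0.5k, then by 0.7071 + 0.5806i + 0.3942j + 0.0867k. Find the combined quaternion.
0.2595 + 0.5643i + 0.342j + 0.7052k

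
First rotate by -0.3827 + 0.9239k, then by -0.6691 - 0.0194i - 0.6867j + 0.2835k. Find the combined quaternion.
-0.0059 - 0.627i + 0.2807j - 0.7267k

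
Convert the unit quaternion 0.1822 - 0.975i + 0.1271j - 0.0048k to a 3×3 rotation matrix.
[[0.9676, -0.2461, 0.0557], [-0.2496, -0.9013, 0.3541], [-0.037, -0.3565, -0.9336]]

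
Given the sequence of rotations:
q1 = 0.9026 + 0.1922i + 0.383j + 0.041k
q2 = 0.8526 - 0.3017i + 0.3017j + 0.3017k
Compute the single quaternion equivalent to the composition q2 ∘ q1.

q2 · q1 = 0.6996 - 0.2116i + 0.6692j + 0.1337k
0.6996 - 0.2116i + 0.6692j + 0.1337k


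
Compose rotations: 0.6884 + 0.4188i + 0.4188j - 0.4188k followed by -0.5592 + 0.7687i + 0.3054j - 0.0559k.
-0.8582 + 0.1905i + 0.2746j + 0.3897k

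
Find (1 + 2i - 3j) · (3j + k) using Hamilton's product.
9 - 3i + j + 7k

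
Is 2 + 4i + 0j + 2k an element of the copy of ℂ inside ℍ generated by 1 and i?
No. The quaternion 2 + 4i + 2k has j-coefficient y = 0 and k-coefficient z = 2, not both zero, so it does not lie in the complex subalgebra spanned by 1 and i.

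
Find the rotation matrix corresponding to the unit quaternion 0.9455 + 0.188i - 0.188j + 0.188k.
[[0.8586, -0.4262, -0.2848], [0.2848, 0.8586, -0.4262], [0.4262, 0.2848, 0.8586]]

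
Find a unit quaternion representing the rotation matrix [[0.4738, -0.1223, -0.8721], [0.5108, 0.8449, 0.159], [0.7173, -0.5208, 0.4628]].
0.8339 - 0.2038i - 0.4765j + 0.1898k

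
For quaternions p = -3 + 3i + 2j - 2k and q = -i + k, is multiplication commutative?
No: pq = 5 + 5i - j - k ≠ 5 + i + j - 5k = qp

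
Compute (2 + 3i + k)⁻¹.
0.1429 - 0.2143i - 0.0714k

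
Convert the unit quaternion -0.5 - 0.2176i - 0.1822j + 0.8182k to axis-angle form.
axis = (-0.2513, -0.2104, 0.9448), θ = 4π/3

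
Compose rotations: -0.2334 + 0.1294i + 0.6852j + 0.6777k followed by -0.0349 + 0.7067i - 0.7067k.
0.3956 + 0.3148i - 0.5943j + 0.6255k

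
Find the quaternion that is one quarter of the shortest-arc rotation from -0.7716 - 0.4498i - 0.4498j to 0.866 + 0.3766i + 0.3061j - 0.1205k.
-0.799 - 0.4335i - 0.4157j + 0.0304k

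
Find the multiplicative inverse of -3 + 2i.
-0.2308 - 0.1538i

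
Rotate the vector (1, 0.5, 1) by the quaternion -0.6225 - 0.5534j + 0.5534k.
(0.808, -1.108, -0.608)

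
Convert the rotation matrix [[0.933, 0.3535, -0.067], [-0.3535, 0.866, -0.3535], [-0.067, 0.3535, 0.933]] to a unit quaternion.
0.9659 + 0.183i - 0.183k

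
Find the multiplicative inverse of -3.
-0.3333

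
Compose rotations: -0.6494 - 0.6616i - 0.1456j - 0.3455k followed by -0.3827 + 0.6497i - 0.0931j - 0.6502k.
0.4402 - 0.2312i + 0.7708j + 0.3983k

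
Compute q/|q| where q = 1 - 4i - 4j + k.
0.1715 - 0.686i - 0.686j + 0.1715k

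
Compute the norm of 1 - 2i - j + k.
√7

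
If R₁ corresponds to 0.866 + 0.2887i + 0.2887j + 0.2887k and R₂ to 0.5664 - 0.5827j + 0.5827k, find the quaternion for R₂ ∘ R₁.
0.4905 - 0.1729i - 0.1729j + 0.8364k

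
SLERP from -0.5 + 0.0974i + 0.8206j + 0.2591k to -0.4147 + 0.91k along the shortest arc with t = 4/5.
-0.4823 + 0.024i + 0.2019j + 0.8521k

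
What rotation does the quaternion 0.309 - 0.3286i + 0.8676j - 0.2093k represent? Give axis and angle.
axis = (-0.3455, 0.9122, -0.2201), θ = 144°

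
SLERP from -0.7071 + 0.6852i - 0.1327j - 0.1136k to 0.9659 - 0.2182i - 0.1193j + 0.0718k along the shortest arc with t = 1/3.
-0.8276 + 0.5494i - 0.0495j - 0.1036k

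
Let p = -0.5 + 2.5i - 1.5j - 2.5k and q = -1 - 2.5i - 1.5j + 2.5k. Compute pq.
10.75 - 8.75i + 2.25j - 6.25k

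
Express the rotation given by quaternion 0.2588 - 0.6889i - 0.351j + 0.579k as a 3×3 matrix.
[[0.0831, 0.1839, -0.9794], [0.7833, -0.6196, -0.0499], [-0.6161, -0.763, -0.1956]]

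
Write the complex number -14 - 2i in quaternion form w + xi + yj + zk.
-14 - 2i + 0j + 0k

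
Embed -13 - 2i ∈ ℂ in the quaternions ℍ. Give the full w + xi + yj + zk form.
-13 - 2i + 0j + 0k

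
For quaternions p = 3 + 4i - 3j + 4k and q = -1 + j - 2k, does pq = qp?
No: pq = 8 - 2i + 14j - 6k ≠ 8 - 6i - 2j - 14k = qp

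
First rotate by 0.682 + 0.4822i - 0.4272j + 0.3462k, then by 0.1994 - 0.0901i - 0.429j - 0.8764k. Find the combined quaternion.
0.2996 - 0.4882i - 0.7692j - 0.2833k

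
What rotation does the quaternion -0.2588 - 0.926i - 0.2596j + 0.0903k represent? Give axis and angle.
axis = (-0.9587, -0.2688, 0.0935), θ = 7π/6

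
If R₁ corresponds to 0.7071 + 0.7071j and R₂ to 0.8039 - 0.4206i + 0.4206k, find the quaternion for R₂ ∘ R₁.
0.5684 - 0.5948i + 0.5684j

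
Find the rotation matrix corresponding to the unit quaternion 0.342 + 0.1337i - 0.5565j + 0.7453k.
[[-0.7303, -0.6586, -0.1814], [0.361, -0.1467, -0.921], [0.5799, -0.7381, 0.3449]]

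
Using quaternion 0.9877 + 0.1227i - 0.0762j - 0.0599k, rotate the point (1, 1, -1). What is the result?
(1.246, 1.059, -0.571)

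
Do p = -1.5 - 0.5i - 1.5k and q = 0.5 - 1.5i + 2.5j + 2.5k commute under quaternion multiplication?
No: pq = 2.25 + 5.75i - 0.25j - 5.75k ≠ 2.25 - 1.75i - 7.25j - 3.25k = qp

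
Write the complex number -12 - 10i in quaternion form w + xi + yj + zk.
-12 - 10i + 0j + 0k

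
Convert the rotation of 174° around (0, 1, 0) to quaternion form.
0.0523 + 0.9986j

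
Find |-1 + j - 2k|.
√6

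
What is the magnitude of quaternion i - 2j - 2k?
3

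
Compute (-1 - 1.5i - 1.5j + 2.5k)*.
-1 + 1.5i + 1.5j - 2.5k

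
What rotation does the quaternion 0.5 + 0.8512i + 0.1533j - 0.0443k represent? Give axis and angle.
axis = (0.9829, 0.177, -0.0512), θ = 2π/3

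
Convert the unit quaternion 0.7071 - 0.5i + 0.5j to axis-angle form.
axis = (-√2/2, √2/2, 0), θ = π/2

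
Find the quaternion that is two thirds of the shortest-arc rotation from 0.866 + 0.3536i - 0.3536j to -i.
0.3632 + 0.9198i - 0.1483j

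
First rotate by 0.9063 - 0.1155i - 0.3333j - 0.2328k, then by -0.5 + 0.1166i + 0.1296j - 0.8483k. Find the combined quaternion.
-0.594 - 0.1495i + 0.4092j - 0.6763k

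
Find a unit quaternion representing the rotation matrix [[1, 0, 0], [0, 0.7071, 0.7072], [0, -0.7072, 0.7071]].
0.9239 - 0.3827i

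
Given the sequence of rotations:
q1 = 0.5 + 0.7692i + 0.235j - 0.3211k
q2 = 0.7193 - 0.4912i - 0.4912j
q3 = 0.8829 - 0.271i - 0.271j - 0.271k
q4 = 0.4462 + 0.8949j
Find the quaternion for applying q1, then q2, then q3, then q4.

q2 · q1 = 0.8529 + 0.4654i - 0.2343j + 0.0314k
q3 · q2 · q1 = 0.8242 + 0.1078i - 0.5556j - 0.0138k
q4 · q3 · q2 · q1 = 0.865 + 0.0358i + 0.4897j - 0.1026k
0.865 + 0.0358i + 0.4897j - 0.1026k


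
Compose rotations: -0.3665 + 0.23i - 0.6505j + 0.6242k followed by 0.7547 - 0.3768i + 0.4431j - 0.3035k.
0.2877 + 0.3908i - 0.4879j + 0.7255k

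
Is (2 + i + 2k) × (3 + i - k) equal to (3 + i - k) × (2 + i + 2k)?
No: pq = 7 + 5i + 3j + 4k ≠ 7 + 5i - 3j + 4k = qp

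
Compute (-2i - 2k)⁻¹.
0.25i + 0.25k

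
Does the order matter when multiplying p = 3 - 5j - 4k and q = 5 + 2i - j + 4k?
Yes: pq = 26 - 18i - 36j + 2k ≠ 26 + 30i - 20j - 18k = qp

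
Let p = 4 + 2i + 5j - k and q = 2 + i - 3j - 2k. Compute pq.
19 - 5i + j - 21k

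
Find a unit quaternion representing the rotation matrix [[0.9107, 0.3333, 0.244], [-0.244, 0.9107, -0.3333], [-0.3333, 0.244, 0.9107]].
0.9659 + 0.1494i + 0.1494j - 0.1494k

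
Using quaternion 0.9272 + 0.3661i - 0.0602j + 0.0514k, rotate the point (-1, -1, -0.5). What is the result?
(-0.811, -0.435, -1.184)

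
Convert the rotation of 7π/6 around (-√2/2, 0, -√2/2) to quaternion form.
-0.2588 - 0.683i - 0.683k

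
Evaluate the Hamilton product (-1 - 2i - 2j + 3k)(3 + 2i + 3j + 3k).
-2 - 23i + 3j + 4k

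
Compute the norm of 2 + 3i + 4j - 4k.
√45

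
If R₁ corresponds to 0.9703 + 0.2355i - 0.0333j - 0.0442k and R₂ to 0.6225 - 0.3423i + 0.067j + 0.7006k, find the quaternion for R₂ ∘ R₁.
0.7178 - 0.1652i + 0.1941j + 0.6479k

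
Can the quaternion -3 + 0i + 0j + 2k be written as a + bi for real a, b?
No. The quaternion -3 + 2k has j-coefficient y = 0 and k-coefficient z = 2, not both zero, so it does not lie in the complex subalgebra spanned by 1 and i.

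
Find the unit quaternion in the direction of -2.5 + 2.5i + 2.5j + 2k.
-0.5241 + 0.5241i + 0.5241j + 0.4193k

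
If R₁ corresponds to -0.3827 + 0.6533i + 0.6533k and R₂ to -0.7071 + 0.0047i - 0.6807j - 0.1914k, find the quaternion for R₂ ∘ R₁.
0.3926 - 0.9084i + 0.1324j + 0.056k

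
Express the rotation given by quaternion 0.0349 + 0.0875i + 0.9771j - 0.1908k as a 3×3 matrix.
[[-0.9823, 0.1843, 0.0348], [0.1577, 0.9119, -0.379], [-0.1016, -0.3668, -0.9248]]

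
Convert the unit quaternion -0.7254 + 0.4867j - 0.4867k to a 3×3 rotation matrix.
[[0.0525, -0.7061, -0.7061], [0.7061, 0.5262, -0.4738], [0.7061, -0.4738, 0.5262]]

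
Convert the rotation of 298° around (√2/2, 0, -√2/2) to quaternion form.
-0.8572 + 0.3642i - 0.3642k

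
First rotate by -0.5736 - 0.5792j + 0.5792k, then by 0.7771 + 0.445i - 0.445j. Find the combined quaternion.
-0.7035 - 0.513i - 0.4526j + 0.1924k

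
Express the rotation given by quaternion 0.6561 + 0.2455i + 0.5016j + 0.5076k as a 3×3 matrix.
[[-0.0185, -0.4198, 0.9074], [0.9124, 0.3641, 0.1871], [-0.409, 0.8314, 0.3763]]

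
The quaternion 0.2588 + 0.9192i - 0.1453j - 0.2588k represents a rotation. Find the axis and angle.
axis = (0.9516, -0.1504, -0.2679), θ = 5π/6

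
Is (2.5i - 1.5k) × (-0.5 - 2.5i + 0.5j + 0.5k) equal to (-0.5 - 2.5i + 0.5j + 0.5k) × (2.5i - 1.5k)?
No: pq = 7 - 0.5i + 2.5j + 2k ≠ 7 - 2i - 2.5j - 0.5k = qp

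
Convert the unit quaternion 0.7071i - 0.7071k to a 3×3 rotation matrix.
[[0, 0, -1], [0, -1, 0], [-1, 0, 0]]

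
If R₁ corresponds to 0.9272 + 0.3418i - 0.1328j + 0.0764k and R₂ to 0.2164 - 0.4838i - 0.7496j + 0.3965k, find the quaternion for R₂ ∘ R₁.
0.2362 - 0.3792i - 0.5513j + 0.7046k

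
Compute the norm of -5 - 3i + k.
√35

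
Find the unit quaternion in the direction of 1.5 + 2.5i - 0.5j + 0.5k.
0.5 + 0.8333i - 0.1667j + 0.1667k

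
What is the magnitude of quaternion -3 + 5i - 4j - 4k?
√66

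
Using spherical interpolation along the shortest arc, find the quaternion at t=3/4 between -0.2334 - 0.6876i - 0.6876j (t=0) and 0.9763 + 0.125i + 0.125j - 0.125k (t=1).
-0.8866 - 0.3186i - 0.3186j + 0.1042k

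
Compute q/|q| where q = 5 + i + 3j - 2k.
0.8006 + 0.1601i + 0.4804j - 0.3203k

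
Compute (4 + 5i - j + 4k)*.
4 - 5i + j - 4k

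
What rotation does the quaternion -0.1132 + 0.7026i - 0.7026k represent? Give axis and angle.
axis = (√2/2, 0, -√2/2), θ = 193°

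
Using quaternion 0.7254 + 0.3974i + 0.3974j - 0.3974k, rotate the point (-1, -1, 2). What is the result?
(-0.739, -1.892, 1.368)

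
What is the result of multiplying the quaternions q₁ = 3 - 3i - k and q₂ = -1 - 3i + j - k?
-13 - 5i + 3j - 5k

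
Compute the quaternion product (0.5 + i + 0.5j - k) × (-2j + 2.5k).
3.5 - 0.75i - 3.5j - 0.75k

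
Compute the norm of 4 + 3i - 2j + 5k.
√54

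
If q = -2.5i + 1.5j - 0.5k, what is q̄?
2.5i - 1.5j + 0.5k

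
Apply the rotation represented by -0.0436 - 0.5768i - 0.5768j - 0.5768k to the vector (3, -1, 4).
(1.255, 4.938, -0.194)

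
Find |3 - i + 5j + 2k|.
√39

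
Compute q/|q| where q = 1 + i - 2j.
0.4082 + 0.4082i - 0.8165j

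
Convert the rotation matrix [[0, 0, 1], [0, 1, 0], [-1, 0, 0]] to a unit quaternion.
0.7071 + 0.7071j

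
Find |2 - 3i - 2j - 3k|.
√26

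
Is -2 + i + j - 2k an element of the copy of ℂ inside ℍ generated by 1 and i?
No. The quaternion -2 + i + j - 2k has j-coefficient y = 1 and k-coefficient z = -2, not both zero, so it does not lie in the complex subalgebra spanned by 1 and i.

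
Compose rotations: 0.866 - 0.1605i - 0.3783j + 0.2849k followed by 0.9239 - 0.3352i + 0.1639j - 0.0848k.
0.8325 - 0.424i - 0.0985j + 0.3429k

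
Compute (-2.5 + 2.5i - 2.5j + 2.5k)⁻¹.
-0.1 - 0.1i + 0.1j - 0.1k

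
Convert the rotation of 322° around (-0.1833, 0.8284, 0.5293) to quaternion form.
-0.9455 - 0.0597i + 0.2697j + 0.1723k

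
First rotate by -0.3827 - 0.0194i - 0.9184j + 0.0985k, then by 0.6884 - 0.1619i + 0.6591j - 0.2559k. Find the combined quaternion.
0.3639 - 0.1215i - 0.8636j + 0.3272k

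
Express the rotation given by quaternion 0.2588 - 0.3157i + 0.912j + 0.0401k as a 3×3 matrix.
[[-0.6667, -0.5966, 0.4467], [-0.5551, 0.7975, 0.2365], [-0.4974, -0.0903, -0.8628]]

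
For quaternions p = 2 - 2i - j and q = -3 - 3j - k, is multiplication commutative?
No: pq = -9 + 7i - 5j + 4k ≠ -9 + 5i - j - 8k = qp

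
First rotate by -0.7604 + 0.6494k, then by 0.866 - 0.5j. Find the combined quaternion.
-0.6585 - 0.3247i + 0.3802j + 0.5624k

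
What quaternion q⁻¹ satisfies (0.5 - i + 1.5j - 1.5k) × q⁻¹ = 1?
0.087 + 0.1739i - 0.2609j + 0.2609k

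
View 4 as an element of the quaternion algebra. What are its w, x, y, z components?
4 + 0i + 0j + 0k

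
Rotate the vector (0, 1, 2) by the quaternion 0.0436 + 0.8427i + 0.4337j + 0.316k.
(1.844, -0.219, -1.245)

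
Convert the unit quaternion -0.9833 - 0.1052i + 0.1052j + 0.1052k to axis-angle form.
axis = (-√3/3, √3/3, √3/3), θ = 339°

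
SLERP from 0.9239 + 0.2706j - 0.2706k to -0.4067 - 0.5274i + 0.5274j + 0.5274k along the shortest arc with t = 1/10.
0.925 + 0.0673i + 0.1884j - 0.323k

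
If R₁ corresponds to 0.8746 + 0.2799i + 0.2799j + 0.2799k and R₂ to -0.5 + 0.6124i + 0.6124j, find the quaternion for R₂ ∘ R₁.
-0.7801 + 0.5671i + 0.2242j - 0.1399k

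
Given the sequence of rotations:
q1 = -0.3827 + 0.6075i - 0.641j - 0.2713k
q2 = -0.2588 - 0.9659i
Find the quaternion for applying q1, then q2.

q2 · q1 = 0.6858 + 0.2124i - 0.0962j + 0.6894k
0.6858 + 0.2124i - 0.0962j + 0.6894k


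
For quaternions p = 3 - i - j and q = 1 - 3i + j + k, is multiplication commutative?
No: pq = 1 - 11i + 3j - k ≠ 1 - 9i + j + 7k = qp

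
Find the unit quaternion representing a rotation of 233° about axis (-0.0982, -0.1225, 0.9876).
-0.4462 - 0.0879i - 0.1096j + 0.8838k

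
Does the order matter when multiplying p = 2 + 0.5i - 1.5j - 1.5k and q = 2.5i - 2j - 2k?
Yes: pq = -7.25 + 5i - 6.75j - 1.25k ≠ -7.25 + 5i - 1.25j - 6.75k = qp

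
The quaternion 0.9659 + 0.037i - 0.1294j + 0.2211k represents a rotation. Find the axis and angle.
axis = (0.1429, -0.4999, 0.8542), θ = π/6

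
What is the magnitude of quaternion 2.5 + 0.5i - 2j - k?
3.391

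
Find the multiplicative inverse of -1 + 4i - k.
-0.0556 - 0.2222i + 0.0556k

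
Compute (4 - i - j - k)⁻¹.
0.2105 + 0.0526i + 0.0526j + 0.0526k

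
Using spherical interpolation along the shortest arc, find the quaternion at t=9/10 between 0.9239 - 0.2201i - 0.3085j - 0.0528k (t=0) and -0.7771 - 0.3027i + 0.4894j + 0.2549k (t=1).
0.8065 + 0.2524i - 0.4788j - 0.2379k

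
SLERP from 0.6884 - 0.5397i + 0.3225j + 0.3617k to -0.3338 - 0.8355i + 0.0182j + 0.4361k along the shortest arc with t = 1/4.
0.4709 - 0.7136i + 0.2754j + 0.4394k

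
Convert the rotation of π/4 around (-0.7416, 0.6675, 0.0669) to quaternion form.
0.9239 - 0.2838i + 0.2554j + 0.0256k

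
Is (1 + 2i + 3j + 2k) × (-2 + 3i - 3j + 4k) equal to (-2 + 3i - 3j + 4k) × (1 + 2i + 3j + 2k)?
No: pq = -7 + 17i - 11j - 15k ≠ -7 - 19i - 7j + 15k = qp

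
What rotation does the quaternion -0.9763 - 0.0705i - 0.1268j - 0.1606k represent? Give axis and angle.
axis = (-0.3257, -0.5859, -0.742), θ = 335°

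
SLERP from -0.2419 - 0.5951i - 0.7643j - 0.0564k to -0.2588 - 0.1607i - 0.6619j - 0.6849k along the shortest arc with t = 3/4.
-0.2703 - 0.2908i - 0.7316j - 0.5541k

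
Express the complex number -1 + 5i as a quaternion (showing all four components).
-1 + 5i + 0j + 0k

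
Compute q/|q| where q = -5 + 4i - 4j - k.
-0.6565 + 0.5252i - 0.5252j - 0.1313k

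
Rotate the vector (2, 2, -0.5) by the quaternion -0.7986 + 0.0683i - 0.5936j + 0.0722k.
(0.159, 1.556, -2.409)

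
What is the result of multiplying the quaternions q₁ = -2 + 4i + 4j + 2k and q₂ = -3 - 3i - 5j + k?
36 + 8i - 12j - 16k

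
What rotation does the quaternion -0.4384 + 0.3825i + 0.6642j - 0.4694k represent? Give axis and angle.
axis = (0.4256, 0.739, -0.5223), θ = 232°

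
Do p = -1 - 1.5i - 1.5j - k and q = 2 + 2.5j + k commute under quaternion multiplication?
No: pq = 2.75 - 2i - 4j - 6.75k ≠ 2.75 - 4i - 7j + 0.75k = qp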